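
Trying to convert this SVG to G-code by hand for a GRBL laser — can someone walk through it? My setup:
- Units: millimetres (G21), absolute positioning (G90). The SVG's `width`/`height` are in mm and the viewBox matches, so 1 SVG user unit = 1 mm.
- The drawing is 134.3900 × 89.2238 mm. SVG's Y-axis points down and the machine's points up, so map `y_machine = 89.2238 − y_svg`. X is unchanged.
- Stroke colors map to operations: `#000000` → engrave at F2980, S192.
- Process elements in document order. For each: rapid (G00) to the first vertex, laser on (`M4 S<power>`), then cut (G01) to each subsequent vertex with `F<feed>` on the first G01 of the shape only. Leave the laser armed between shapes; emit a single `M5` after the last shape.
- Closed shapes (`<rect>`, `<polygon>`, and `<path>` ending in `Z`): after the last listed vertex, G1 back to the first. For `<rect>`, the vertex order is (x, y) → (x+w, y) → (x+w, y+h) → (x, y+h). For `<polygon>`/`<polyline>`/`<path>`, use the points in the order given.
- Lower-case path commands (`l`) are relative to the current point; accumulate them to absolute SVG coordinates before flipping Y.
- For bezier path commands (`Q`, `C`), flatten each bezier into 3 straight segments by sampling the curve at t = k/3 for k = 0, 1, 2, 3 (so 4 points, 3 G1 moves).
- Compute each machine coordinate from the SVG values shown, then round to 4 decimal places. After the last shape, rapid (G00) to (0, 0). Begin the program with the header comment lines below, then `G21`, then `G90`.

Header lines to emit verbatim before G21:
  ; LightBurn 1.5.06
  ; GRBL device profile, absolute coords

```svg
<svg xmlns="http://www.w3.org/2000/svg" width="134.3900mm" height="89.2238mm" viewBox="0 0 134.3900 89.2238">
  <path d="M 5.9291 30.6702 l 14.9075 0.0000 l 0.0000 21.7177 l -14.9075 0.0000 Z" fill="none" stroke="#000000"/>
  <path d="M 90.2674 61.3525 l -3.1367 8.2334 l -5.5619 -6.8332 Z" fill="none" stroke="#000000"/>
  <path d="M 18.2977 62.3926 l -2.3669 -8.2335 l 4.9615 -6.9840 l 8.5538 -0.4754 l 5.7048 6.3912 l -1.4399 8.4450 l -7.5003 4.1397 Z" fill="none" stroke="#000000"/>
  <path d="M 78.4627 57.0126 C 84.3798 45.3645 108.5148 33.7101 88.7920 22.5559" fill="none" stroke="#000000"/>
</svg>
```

; LightBurn 1.5.06
; GRBL device profile, absolute coords
G21
G90
G00 X5.9291 Y58.5536
M4 S192
G01 X20.8366 Y58.5536 F2980
G01 X20.8366 Y36.8359
G01 X5.9291 Y36.8359
G01 X5.9291 Y58.5536
G00 X90.2674 Y27.8713
M4 S192
G01 X87.1307 Y19.6379 F2980
G01 X81.5688 Y26.4711
G01 X90.2674 Y27.8713
G00 X18.2977 Y26.8312
M4 S192
G01 X15.9308 Y35.0647 F2980
G01 X20.8923 Y42.0487
G01 X29.4461 Y42.5241
G01 X35.1509 Y36.1329
G01 X33.7110 Y27.6879
G01 X26.2107 Y23.5482
G01 X18.2977 Y26.8312
G00 X78.4627 Y32.2112
M4 S192
G01 X88.1533 Y43.8426 F2980
G01 X96.1946 Y55.3657
G01 X88.7920 Y66.6679
M5
G00 X0.0000 Y0.0000

1 u = 1 mm; y_m = 89.2238 − y.

[1] `<path>` rectangle, #000000→engrave S192 F2980: (5.9291,58.5536) → (20.8366,58.5536) → (20.8366,36.8359) → (5.9291,36.8359) → (5.9291,58.5536) (closed)

[2] `<path>` regular polygon, #000000→engrave S192 F2980: (90.2674,27.8713) → (87.1307,19.6379) → (81.5688,26.4711) → (90.2674,27.8713) (closed)

[3] `<path>` regular polygon, #000000→engrave S192 F2980: (18.2977,26.8312) → (15.9308,35.0647) → (20.8923,42.0487) → (29.4461,42.5241) → (35.1509,36.1329) → (33.7110,27.6879) → (26.2107,23.5482) → (18.2977,26.8312) (closed)

[4] `<path>` cubic bezier, #000000→engrave S192 F2980: (78.4627,32.2112) → (88.1533,43.8426) → (96.1946,55.3657) → (88.7920,66.6679)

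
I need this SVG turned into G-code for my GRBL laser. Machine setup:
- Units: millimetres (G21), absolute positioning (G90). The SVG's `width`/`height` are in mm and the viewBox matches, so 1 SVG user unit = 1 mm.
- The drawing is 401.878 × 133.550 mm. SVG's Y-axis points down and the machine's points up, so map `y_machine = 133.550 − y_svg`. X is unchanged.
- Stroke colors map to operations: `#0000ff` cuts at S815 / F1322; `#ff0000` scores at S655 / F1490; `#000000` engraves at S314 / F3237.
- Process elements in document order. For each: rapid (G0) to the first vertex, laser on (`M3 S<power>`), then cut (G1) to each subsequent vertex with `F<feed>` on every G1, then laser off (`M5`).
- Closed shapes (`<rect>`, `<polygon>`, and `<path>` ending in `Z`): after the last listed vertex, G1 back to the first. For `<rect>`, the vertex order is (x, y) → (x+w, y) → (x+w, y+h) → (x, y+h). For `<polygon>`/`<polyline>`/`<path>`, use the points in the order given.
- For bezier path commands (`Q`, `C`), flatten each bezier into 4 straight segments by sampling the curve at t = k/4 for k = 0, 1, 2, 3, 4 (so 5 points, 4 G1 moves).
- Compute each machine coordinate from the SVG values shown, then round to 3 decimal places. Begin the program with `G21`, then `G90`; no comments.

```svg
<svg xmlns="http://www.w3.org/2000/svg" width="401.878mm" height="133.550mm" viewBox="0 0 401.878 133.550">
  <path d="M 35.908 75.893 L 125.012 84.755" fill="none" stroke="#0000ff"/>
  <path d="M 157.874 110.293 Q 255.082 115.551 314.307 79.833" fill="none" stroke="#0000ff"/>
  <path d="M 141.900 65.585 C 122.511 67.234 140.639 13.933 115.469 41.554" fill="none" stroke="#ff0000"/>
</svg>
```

1 u = 1 mm; y_m = 133.550 − y.

[1] `<path>` line segment, #0000ff→cut S815 F1322: (35.908,57.657) → (125.012,48.795)

[2] `<path>` quadratic bezier, #0000ff→cut S815 F1322: (157.874,23.257) → (204.104,23.189) → (245.586,28.243) → (282.321,38.419) → (314.307,53.717)

[3] `<path>` cubic bezier, #ff0000→score S655 F1490: (141.900,67.965) → (133.130,74.908) → (130.852,89.720) → (127.491,99.662) → (115.469,91.996)

G21
G90
G0 X35.908 Y57.657
M3 S815
G1 X125.012 Y48.795 F1322
M5
G0 X157.874 Y23.257
M3 S815
G1 X204.104 Y23.189 F1322
G1 X245.586 Y28.243 F1322
G1 X282.321 Y38.419 F1322
G1 X314.307 Y53.717 F1322
M5
G0 X141.900 Y67.965
M3 S655
G1 X133.130 Y74.908 F1490
G1 X130.852 Y89.720 F1490
G1 X127.491 Y99.662 F1490
G1 X115.469 Y91.996 F1490
M5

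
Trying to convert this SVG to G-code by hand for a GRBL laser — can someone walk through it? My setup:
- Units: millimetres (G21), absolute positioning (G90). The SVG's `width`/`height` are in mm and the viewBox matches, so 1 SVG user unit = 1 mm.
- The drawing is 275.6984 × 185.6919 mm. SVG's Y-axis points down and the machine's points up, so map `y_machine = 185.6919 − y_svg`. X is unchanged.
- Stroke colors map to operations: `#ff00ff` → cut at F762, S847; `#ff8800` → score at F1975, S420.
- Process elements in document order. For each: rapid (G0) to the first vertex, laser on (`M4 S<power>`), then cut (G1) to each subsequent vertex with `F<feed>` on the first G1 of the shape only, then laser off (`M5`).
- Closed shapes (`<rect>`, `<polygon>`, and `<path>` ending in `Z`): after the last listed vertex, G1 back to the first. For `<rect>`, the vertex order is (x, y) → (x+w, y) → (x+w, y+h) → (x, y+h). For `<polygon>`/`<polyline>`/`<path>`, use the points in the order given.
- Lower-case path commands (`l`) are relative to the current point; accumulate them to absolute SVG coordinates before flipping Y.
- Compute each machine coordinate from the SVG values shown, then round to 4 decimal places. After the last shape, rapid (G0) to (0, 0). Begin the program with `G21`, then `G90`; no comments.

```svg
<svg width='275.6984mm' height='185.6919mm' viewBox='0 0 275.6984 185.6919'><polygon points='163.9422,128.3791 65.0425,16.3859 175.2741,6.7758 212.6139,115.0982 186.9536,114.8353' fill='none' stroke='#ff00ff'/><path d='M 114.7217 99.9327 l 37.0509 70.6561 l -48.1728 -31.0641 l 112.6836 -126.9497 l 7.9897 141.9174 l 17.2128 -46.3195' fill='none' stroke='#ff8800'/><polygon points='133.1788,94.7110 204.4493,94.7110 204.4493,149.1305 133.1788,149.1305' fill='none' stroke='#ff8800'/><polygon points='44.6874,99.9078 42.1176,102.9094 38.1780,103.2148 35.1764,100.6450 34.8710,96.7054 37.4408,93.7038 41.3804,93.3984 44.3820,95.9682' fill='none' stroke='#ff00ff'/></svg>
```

viewBox `0 0 275.6984 185.6919` with mm width/height → 1 unit = 1 mm. Flip: y_m = 185.6919 − y_svg.

**Shape 1** — `<polygon>` closed polygon, stroke `#ff00ff` → cut (S847, F762). Machine vertices: (163.9422,57.3128) → (65.0425,169.3060) → (175.2741,178.9161) → (212.6139,70.5937) → (186.9536,70.8566) → (163.9422,57.3128). Closed: final G1 returns to the first vertex.

**Shape 2** — `<path>` open polyline, stroke `#ff8800` → score (S420, F1975). Machine vertices: (114.7217,85.7592) → (151.7726,15.1031) → (103.5998,46.1672) → (216.2834,173.1169) → (224.2731,31.1995) → (241.4859,77.5190). Open path.

**Shape 3** — `<polygon>` rectangle, stroke `#ff8800` → score (S420, F1975). Machine vertices: (133.1788,90.9809) → (204.4493,90.9809) → (204.4493,36.5614) → (133.1788,36.5614) → (133.1788,90.9809). Closed: final G1 returns to the first vertex.

**Shape 4** — `<polygon>` regular polygon, stroke `#ff00ff` → cut (S847, F762). Machine vertices: (44.6874,85.7841) → (42.1176,82.7825) → (38.1780,82.4771) → (35.1764,85.0469) → (34.8710,88.9865) → (37.4408,91.9881) → (41.3804,92.2935) → (44.3820,89.7237) → (44.6874,85.7841). Closed: final G1 returns to the first vertex.

G21
G90
G0 X163.9422 Y57.3128
M4 S847
G1 X65.0425 Y169.3060 F762
G1 X175.2741 Y178.9161
G1 X212.6139 Y70.5937
G1 X186.9536 Y70.8566
G1 X163.9422 Y57.3128
M5
G0 X114.7217 Y85.7592
M4 S420
G1 X151.7726 Y15.1031 F1975
G1 X103.5998 Y46.1672
G1 X216.2834 Y173.1169
G1 X224.2731 Y31.1995
G1 X241.4859 Y77.5190
M5
G0 X133.1788 Y90.9809
M4 S420
G1 X204.4493 Y90.9809 F1975
G1 X204.4493 Y36.5614
G1 X133.1788 Y36.5614
G1 X133.1788 Y90.9809
M5
G0 X44.6874 Y85.7841
M4 S847
G1 X42.1176 Y82.7825 F762
G1 X38.1780 Y82.4771
G1 X35.1764 Y85.0469
G1 X34.8710 Y88.9865
G1 X37.4408 Y91.9881
G1 X41.3804 Y92.2935
G1 X44.3820 Y89.7237
G1 X44.6874 Y85.7841
M5
G0 X0.0000 Y0.0000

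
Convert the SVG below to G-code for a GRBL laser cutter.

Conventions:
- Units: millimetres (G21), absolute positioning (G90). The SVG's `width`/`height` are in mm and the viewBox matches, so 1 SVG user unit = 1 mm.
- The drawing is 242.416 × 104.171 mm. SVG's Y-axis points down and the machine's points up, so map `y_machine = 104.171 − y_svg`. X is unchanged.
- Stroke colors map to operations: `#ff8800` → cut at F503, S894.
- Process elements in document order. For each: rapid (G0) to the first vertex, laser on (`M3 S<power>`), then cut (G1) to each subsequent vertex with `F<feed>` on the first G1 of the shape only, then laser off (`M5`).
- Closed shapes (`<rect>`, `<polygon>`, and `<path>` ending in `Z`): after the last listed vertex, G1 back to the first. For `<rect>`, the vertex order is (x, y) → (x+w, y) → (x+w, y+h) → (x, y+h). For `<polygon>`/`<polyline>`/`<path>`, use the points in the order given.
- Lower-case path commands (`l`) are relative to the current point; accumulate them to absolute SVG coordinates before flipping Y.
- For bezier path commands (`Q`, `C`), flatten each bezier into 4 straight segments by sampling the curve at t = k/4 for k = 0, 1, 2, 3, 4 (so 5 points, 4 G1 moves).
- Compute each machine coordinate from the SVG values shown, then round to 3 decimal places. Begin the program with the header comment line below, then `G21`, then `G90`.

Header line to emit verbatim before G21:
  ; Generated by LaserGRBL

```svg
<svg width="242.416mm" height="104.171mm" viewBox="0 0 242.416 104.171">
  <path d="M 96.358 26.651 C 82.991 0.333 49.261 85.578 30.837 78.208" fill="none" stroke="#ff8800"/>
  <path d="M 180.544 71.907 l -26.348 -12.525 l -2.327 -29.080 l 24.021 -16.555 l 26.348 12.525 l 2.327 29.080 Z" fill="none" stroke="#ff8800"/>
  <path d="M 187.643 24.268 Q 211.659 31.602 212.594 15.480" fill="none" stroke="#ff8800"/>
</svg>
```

; Generated by LaserGRBL
G21
G90
G0 X96.358 Y77.520
M3 S894
G1 X83.072 Y79.531 F503
G1 X65.494 Y58.847
G1 X46.968 Y34.611
G1 X30.837 Y25.963
M5
G0 X180.544 Y32.264
M3 S894
G1 X154.196 Y44.789 F503
G1 X151.869 Y73.869
G1 X175.890 Y90.424
G1 X202.238 Y77.899
G1 X204.565 Y48.819
G1 X180.544 Y32.264
M5
G0 X187.643 Y79.903
M3 S894
G1 X198.208 Y77.702 F503
G1 X205.889 Y78.433
G1 X210.684 Y82.096
G1 X212.594 Y88.691
M5

viewBox `0 0 242.416 104.171` with mm width/height → 1 unit = 1 mm. Flip: y_m = 104.171 − y_svg.

**Shape 1** — `<path>` cubic bezier, stroke `#ff8800` → cut (S894, F503). Control points (SVG): P0=(96.358,26.651), P1=(82.991,0.333), P2=(49.261,85.578), P3=(30.837,78.208); sampled at t=k/4. Machine vertices: (96.358,77.520) → (83.072,79.531) → (65.494,58.847) → (46.968,34.611) → (30.837,25.963). Open path.

**Shape 2** — `<path>` regular polygon, stroke `#ff8800` → cut (S894, F503). Machine vertices: (180.544,32.264) → (154.196,44.789) → (151.869,73.869) → (175.890,90.424) → (202.238,77.899) → (204.565,48.819) → (180.544,32.264). Closed: final G1 returns to the first vertex.

**Shape 3** — `<path>` quadratic bezier, stroke `#ff8800` → cut (S894, F503). Control points (SVG): P0=(187.643,24.268), P1=(211.659,31.602), P2=(212.594,15.480); sampled at t=k/4. Machine vertices: (187.643,79.903) → (198.208,77.702) → (205.889,78.433) → (210.684,82.096) → (212.594,88.691). Open path.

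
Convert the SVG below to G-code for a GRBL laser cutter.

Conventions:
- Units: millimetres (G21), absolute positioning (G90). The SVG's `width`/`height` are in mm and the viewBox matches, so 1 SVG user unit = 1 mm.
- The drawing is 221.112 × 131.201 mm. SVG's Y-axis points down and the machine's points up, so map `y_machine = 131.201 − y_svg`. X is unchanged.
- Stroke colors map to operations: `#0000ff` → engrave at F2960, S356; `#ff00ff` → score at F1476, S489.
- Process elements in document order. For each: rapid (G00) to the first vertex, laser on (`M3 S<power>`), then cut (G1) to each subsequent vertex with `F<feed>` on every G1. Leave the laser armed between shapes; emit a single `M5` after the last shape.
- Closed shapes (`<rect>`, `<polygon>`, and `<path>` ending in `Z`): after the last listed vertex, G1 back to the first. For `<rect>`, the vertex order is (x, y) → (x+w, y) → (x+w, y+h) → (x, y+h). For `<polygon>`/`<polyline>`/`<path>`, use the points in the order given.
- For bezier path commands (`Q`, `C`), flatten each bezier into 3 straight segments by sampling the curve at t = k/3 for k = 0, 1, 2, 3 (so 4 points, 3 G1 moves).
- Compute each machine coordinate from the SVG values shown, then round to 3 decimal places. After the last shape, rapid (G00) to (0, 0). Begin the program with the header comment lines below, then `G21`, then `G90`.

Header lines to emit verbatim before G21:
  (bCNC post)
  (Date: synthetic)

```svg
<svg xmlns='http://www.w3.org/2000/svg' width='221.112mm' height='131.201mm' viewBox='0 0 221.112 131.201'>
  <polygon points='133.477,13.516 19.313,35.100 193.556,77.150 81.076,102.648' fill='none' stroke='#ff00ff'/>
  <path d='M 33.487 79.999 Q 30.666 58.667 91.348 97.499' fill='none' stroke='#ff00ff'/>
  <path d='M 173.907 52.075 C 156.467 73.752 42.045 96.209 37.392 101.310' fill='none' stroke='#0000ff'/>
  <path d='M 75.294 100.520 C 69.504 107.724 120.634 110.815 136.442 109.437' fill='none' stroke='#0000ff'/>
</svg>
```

1 u = 1 mm; y_m = 131.201 − y.

[1] `<polygon>` closed polygon, #ff00ff→score S489 F1476: (133.477,117.685) → (19.313,96.101) → (193.556,54.051) → (81.076,28.553) → (133.477,117.685) (closed)

[2] `<path>` quadratic bezier, #ff00ff→score S489 F1476: (33.487,51.202) → (38.662,58.738) → (57.949,52.905) → (91.348,33.702)

[3] `<path>` cubic bezier, #0000ff→engrave S356 F2960: (173.907,79.126) → (131.797,57.861) → (70.977,40.106) → (37.392,29.891)

[4] `<path>` cubic bezier, #0000ff→engrave S356 F2960: (75.294,30.681) → (85.061,24.861) → (112.276,21.862) → (136.442,21.764)

(bCNC post)
(Date: synthetic)
G21
G90
G00 X133.477 Y117.685
M3 S489
G1 X19.313 Y96.101 F1476
G1 X193.556 Y54.051 F1476
G1 X81.076 Y28.553 F1476
G1 X133.477 Y117.685 F1476
G00 X33.487 Y51.202
M3 S489
G1 X38.662 Y58.738 F1476
G1 X57.949 Y52.905 F1476
G1 X91.348 Y33.702 F1476
G00 X173.907 Y79.126
M3 S356
G1 X131.797 Y57.861 F2960
G1 X70.977 Y40.106 F2960
G1 X37.392 Y29.891 F2960
G00 X75.294 Y30.681
M3 S356
G1 X85.061 Y24.861 F2960
G1 X112.276 Y21.862 F2960
G1 X136.442 Y21.764 F2960
M5
G00 X0.000 Y0.000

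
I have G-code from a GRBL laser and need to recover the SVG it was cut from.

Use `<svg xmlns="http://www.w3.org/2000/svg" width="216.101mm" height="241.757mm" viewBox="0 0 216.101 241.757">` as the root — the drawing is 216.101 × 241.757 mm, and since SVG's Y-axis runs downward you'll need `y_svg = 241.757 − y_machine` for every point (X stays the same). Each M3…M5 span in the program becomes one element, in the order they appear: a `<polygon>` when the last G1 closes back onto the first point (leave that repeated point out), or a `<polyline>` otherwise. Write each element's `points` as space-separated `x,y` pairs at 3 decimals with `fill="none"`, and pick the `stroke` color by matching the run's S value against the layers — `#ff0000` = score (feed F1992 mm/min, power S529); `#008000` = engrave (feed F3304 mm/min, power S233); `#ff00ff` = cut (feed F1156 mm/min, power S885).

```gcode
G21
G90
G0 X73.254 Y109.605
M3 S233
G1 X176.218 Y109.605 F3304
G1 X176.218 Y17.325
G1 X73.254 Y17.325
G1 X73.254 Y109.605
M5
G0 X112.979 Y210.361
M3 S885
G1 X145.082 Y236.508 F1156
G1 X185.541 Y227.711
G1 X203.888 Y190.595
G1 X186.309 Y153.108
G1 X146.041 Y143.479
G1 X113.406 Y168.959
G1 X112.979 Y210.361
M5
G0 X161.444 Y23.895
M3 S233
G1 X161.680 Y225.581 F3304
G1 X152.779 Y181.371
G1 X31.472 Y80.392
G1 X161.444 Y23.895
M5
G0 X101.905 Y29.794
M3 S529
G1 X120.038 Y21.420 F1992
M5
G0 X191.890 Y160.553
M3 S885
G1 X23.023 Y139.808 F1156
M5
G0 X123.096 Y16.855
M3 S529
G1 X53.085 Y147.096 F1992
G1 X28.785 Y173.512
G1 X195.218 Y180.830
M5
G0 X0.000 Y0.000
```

<svg xmlns="http://www.w3.org/2000/svg" width="216.101mm" height="241.757mm" viewBox="0 0 216.101 241.757">
  <polygon points="73.254,132.152 176.218,132.152 176.218,224.432 73.254,224.432" fill="none" stroke="#008000"/>
  <polygon points="112.979,31.396 145.082,5.249 185.541,14.046 203.888,51.162 186.309,88.649 146.041,98.278 113.406,72.798" fill="none" stroke="#ff00ff"/>
  <polygon points="161.444,217.862 161.680,16.176 152.779,60.386 31.472,161.365" fill="none" stroke="#008000"/>
  <polyline points="101.905,211.963 120.038,220.337" fill="none" stroke="#ff0000"/>
  <polyline points="191.890,81.204 23.023,101.949" fill="none" stroke="#ff00ff"/>
  <polyline points="123.096,224.902 53.085,94.661 28.785,68.245 195.218,60.927" fill="none" stroke="#ff0000"/>
</svg>

Each laser-on run becomes one SVG element. Flip Y back into SVG space with y_svg = 241.757 − y_machine.

Run 1: power S233 maps to stroke `#008000` (engrave). The run returns to its start, so emit a `<polygon>` with points (Y-flipped): 73.254,132.152 176.218,132.152 176.218,224.432 73.254,224.432.

Run 2: the run's S885 means `#ff00ff` (cut). The run returns to its start, so emit a `<polygon>` with points (Y-flipped): 112.979,31.396 145.082,5.249 185.541,14.046 203.888,51.162 186.309,88.649 146.041,98.278 113.406,72.798.

Run 3: S233 ⇒ engrave layer `#008000`. The run returns to its start, so emit a `<polygon>` with points (Y-flipped): 161.444,217.862 161.680,16.176 152.779,60.386 31.472,161.365.

Run 4: the run's S529 means `#ff0000` (score). The run is open, so emit a `<polyline>` with points (Y-flipped): 101.905,211.963 120.038,220.337.

Run 5: the run's S885 means `#ff00ff` (cut). The run is open, so emit a `<polyline>` with points (Y-flipped): 191.890,81.204 23.023,101.949.

Run 6: power S529 maps to stroke `#ff0000` (score). The run is open, so emit a `<polyline>` with points (Y-flipped): 123.096,224.902 53.085,94.661 28.785,68.245 195.218,60.927.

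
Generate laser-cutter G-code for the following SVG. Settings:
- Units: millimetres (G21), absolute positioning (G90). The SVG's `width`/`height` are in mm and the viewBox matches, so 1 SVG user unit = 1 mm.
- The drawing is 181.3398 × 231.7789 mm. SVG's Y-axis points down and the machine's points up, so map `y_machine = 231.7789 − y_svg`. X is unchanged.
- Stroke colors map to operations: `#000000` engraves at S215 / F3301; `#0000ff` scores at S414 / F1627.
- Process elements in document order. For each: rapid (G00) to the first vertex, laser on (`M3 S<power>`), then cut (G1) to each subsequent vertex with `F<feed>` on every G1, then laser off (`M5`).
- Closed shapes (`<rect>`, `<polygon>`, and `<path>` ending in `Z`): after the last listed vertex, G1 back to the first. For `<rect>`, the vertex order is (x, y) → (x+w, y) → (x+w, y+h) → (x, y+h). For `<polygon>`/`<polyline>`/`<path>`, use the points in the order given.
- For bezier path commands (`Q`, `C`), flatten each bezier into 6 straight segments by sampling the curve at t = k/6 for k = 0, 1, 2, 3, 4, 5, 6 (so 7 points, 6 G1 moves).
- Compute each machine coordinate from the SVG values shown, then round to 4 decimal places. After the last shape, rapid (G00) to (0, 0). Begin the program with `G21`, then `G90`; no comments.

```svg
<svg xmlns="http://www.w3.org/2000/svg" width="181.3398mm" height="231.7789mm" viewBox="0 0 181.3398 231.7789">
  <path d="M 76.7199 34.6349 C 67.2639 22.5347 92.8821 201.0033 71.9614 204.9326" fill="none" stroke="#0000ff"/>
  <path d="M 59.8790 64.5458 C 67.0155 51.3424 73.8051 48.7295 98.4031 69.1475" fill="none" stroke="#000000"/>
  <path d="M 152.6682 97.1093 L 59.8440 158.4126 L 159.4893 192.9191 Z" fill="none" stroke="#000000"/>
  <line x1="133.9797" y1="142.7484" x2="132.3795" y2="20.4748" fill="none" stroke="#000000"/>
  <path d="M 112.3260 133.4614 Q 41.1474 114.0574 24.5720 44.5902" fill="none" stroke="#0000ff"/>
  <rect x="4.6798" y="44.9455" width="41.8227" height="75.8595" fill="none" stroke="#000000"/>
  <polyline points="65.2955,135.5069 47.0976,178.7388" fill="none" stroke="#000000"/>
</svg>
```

G21
G90
G00 X76.7199 Y197.1440
M3 S414
G1 X74.5369 Y189.0037 F1627
G1 X75.9326 Y159.2438 F1627
G1 X78.6399 Y118.0062 F1627
G1 X80.3918 Y75.4328 F1627
G1 X78.9213 Y41.6656 F1627
G1 X71.9614 Y26.8463 F1627
M5
G00 X59.8790 Y167.2331
M3 S215
G1 X63.5024 Y172.8947 F3301
G1 X67.5723 Y176.4456 F3301
G1 X72.5930 Y177.5403 F3301
G1 X79.0688 Y175.8332 F3301
G1 X87.5041 Y170.9788 F3301
G1 X98.4031 Y162.6314 F3301
M5
G00 X152.6682 Y134.6696
M3 S215
G1 X59.8440 Y73.3663 F3301
G1 X159.4893 Y38.8598 F3301
G1 X152.6682 Y134.6696 F3301
M5
G00 X133.9797 Y89.0305
M3 S215
G1 X132.3795 Y211.3041 F3301
M5
G00 X112.3260 Y98.3175
M3 S414
G1 X90.1166 Y106.1761 F1627
G1 X70.9406 Y116.8161 F1627
G1 X54.7982 Y130.2373 F1627
G1 X41.6893 Y146.4398 F1627
G1 X31.6139 Y165.4236 F1627
G1 X24.5720 Y187.1887 F1627
M5
G00 X4.6798 Y186.8334
M3 S215
G1 X46.5025 Y186.8334 F3301
G1 X46.5025 Y110.9739 F3301
G1 X4.6798 Y110.9739 F3301
G1 X4.6798 Y186.8334 F3301
M5
G00 X65.2955 Y96.2720
M3 S215
G1 X47.0976 Y53.0401 F3301
M5
G00 X0.0000 Y0.0000

Since the viewBox matches the mm dimensions, user units are millimetres directly. The only transform is the Y-flip y_m = 231.7789 − y_svg.

Shape 1 is a cubic bezier drawn with `<path>`. Its stroke #0000ff means score at S414, F1627. After flipping Y the toolpath is (76.7199,197.1440) → (74.5369,189.0037) → (75.9326,159.2438) → (78.6399,118.0062) → (80.3918,75.4328) → (78.9213,41.6656) → (71.9614,26.8463).

Shape 2 is a cubic bezier drawn with `<path>`. Its stroke #000000 means engrave at S215, F3301. After flipping Y the toolpath is (59.8790,167.2331) → (63.5024,172.8947) → (67.5723,176.4456) → (72.5930,177.5403) → (79.0688,175.8332) → (87.5041,170.9788) → (98.4031,162.6314).

Shape 3 is a closed polygon drawn with `<path>`. Its stroke #000000 means engrave at S215, F3301. After flipping Y the toolpath is (152.6682,134.6696) → (59.8440,73.3663) → (159.4893,38.8598) → (152.6682,134.6696), returning to the start.

Shape 4 is a line segment drawn with `<line>`. Its stroke #000000 means engrave at S215, F3301. After flipping Y the toolpath is (133.9797,89.0305) → (132.3795,211.3041).

Shape 5 is a quadratic bezier drawn with `<path>`. Its stroke #0000ff means score at S414, F1627. After flipping Y the toolpath is (112.3260,98.3175) → (90.1166,106.1761) → (70.9406,116.8161) → (54.7982,130.2373) → (41.6893,146.4398) → (31.6139,165.4236) → (24.5720,187.1887).

Shape 6 is a rectangle drawn with `<rect>`. Its stroke #000000 means engrave at S215, F3301. After flipping Y the toolpath is (4.6798,186.8334) → (46.5025,186.8334) → (46.5025,110.9739) → (4.6798,110.9739) → (4.6798,186.8334), returning to the start.

Shape 7 is a line segment drawn with `<polyline>`. Its stroke #000000 means engrave at S215, F3301. After flipping Y the toolpath is (65.2955,96.2720) → (47.0976,53.0401).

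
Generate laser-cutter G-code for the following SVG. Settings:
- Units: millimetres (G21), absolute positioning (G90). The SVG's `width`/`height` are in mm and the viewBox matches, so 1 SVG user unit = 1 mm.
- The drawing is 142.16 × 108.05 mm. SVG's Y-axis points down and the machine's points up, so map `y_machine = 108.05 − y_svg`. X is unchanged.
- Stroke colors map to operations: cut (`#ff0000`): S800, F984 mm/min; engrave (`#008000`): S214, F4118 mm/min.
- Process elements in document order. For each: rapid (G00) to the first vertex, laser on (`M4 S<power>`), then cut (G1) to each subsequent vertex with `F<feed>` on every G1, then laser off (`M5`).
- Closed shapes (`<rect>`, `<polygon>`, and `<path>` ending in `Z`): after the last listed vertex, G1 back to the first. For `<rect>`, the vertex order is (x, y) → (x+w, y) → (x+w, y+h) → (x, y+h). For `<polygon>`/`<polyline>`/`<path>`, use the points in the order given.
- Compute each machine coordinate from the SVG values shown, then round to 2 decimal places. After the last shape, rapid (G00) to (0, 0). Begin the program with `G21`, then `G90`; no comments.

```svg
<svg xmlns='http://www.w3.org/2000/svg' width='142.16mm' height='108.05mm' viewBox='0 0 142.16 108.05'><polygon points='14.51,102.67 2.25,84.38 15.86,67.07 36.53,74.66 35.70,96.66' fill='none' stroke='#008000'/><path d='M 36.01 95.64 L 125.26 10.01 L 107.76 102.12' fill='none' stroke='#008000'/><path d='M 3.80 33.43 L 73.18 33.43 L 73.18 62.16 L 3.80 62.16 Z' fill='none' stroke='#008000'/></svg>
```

G21
G90
G00 X14.51 Y5.38
M4 S214
G1 X2.25 Y23.67 F4118
G1 X15.86 Y40.98 F4118
G1 X36.53 Y33.39 F4118
G1 X35.70 Y11.39 F4118
G1 X14.51 Y5.38 F4118
M5
G00 X36.01 Y12.41
M4 S214
G1 X125.26 Y98.04 F4118
G1 X107.76 Y5.93 F4118
M5
G00 X3.80 Y74.62
M4 S214
G1 X73.18 Y74.62 F4118
G1 X73.18 Y45.89 F4118
G1 X3.80 Y45.89 F4118
G1 X3.80 Y74.62 F4118
M5
G00 X0.00 Y0.00

Since the viewBox matches the mm dimensions, user units are millimetres directly. The only transform is the Y-flip y_m = 108.05 − y_svg.

Shape 1 is a regular polygon drawn with `<polygon>`. Its stroke #008000 means engrave at S214, F4118. After flipping Y the toolpath is (14.51,5.38) → (2.25,23.67) → (15.86,40.98) → (36.53,33.39) → (35.70,11.39) → (14.51,5.38), returning to the start.

Shape 2 is a open polyline drawn with `<path>`. Its stroke #008000 means engrave at S214, F4118. After flipping Y the toolpath is (36.01,12.41) → (125.26,98.04) → (107.76,5.93).

Shape 3 is a rectangle drawn with `<path>`. Its stroke #008000 means engrave at S214, F4118. After flipping Y the toolpath is (3.80,74.62) → (73.18,74.62) → (73.18,45.89) → (3.80,45.89) → (3.80,74.62), returning to the start.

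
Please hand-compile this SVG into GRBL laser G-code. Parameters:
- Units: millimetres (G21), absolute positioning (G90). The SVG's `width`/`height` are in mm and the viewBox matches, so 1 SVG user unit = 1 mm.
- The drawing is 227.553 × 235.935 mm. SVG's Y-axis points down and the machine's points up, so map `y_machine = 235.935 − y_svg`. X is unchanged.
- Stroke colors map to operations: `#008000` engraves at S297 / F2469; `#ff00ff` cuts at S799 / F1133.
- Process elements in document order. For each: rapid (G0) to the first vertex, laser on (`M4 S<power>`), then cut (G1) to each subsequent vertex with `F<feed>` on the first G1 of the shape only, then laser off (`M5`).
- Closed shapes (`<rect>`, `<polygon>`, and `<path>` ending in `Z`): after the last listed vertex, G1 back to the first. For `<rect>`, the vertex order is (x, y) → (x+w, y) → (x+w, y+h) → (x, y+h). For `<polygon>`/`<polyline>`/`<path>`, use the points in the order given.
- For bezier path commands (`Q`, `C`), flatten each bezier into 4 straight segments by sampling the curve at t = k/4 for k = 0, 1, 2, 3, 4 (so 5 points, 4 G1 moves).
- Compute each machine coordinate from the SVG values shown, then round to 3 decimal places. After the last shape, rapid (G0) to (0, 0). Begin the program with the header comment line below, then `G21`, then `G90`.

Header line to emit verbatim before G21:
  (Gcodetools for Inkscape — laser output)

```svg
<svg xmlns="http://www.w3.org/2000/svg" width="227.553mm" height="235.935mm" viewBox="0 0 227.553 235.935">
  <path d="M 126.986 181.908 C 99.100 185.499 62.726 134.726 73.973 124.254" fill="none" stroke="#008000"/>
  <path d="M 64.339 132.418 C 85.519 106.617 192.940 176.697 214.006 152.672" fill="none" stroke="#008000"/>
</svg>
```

1 u = 1 mm; y_m = 235.935 − y.

[1] `<path>` cubic bezier, #008000→engrave S297 F2469: (126.986,54.027) → (105.357,60.048) → (85.805,77.580) → (73.590,97.750) → (73.973,111.681)

[2] `<path>` cubic bezier, #008000→engrave S297 F2469: (64.339,103.517) → (93.697,107.859) → (139.215,94.056) → (184.712,79.920) → (214.006,83.263)

(Gcodetools for Inkscape — laser output)
G21
G90
G0 X126.986 Y54.027
M4 S297
G1 X105.357 Y60.048 F2469
G1 X85.805 Y77.580
G1 X73.590 Y97.750
G1 X73.973 Y111.681
M5
G0 X64.339 Y103.517
M4 S297
G1 X93.697 Y107.859 F2469
G1 X139.215 Y94.056
G1 X184.712 Y79.920
G1 X214.006 Y83.263
M5
G0 X0.000 Y0.000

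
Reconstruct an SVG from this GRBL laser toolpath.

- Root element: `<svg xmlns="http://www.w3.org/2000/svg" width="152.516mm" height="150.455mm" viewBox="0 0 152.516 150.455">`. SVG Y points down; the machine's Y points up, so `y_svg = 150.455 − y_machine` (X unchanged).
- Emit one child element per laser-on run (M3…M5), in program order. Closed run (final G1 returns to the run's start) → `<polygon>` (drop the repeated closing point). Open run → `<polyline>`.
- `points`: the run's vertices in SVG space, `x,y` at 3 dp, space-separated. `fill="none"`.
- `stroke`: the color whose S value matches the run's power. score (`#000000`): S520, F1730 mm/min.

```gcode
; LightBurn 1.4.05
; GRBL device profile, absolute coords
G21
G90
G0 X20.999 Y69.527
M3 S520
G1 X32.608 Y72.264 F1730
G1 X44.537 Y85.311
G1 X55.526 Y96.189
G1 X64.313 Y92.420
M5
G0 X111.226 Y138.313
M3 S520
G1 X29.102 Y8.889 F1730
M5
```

y_svg = 150.455 − y_m. Every run uses S520, so all elements get stroke `#000000` (score).

[1] open run; points: 20.999,80.928 32.608,78.191 44.537,65.144 55.526,54.266 64.313,58.035

[2] open run; points: 111.226,12.142 29.102,141.566

<svg xmlns="http://www.w3.org/2000/svg" width="152.516mm" height="150.455mm" viewBox="0 0 152.516 150.455">
  <polyline points="20.999,80.928 32.608,78.191 44.537,65.144 55.526,54.266 64.313,58.035" fill="none" stroke="#000000"/>
  <polyline points="111.226,12.142 29.102,141.566" fill="none" stroke="#000000"/>
</svg>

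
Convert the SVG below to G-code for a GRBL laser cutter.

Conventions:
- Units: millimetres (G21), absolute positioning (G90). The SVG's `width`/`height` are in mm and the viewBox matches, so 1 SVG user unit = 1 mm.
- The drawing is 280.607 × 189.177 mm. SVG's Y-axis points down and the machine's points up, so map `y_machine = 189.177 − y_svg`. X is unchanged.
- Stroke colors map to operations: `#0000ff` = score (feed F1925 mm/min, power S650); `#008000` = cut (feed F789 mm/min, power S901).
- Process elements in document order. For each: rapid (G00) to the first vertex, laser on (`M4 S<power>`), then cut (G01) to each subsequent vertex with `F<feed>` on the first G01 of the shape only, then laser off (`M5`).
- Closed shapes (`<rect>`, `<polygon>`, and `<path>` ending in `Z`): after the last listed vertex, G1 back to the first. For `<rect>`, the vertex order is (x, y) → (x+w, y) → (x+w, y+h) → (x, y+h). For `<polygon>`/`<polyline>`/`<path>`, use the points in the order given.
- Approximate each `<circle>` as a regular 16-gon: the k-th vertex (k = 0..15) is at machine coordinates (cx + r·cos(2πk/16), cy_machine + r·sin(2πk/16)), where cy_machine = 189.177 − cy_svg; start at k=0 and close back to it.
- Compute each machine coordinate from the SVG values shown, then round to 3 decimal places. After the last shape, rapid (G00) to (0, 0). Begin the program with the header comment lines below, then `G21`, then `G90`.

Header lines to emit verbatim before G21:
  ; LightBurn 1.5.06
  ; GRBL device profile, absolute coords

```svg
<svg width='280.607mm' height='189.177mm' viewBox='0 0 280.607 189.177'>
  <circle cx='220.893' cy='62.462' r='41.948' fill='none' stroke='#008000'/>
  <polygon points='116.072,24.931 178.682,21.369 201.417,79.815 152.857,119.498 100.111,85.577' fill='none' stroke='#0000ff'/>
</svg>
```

; LightBurn 1.5.06
; GRBL device profile, absolute coords
G21
G90
G00 X262.841 Y126.715
M4 S901
G01 X259.648 Y142.768 F789
G01 X250.555 Y156.377
G01 X236.946 Y165.470
G01 X220.893 Y168.663
G01 X204.840 Y165.470
G01 X191.231 Y156.377
G01 X182.138 Y142.768
G01 X178.945 Y126.715
G01 X182.138 Y110.662
G01 X191.231 Y97.053
G01 X204.840 Y87.960
G01 X220.893 Y84.767
G01 X236.946 Y87.960
G01 X250.555 Y97.053
G01 X259.648 Y110.662
G01 X262.841 Y126.715
M5
G00 X116.072 Y164.246
M4 S650
G01 X178.682 Y167.808 F1925
G01 X201.417 Y109.362
G01 X152.857 Y69.679
G01 X100.111 Y103.600
G01 X116.072 Y164.246
M5
G00 X0.000 Y0.000

Since the viewBox matches the mm dimensions, user units are millimetres directly. The only transform is the Y-flip y_m = 189.177 − y_svg.

Shape 1 is a circle drawn with `<circle>`. Its stroke #008000 means cut at S901, F789. After flipping Y the toolpath is (262.841,126.715) → (259.648,142.768) → (250.555,156.377) → (236.946,165.470) → (220.893,168.663) → (204.840,165.470) → (191.231,156.377) → (182.138,142.768) → (178.945,126.715) → (182.138,110.662) → (191.231,97.053) → (204.840,87.960) → (220.893,84.767) → (236.946,87.960) → (250.555,97.053) → (259.648,110.662) → (262.841,126.715), returning to the start.

Shape 2 is a regular polygon drawn with `<polygon>`. Its stroke #0000ff means score at S650, F1925. After flipping Y the toolpath is (116.072,164.246) → (178.682,167.808) → (201.417,109.362) → (152.857,69.679) → (100.111,103.600) → (116.072,164.246), returning to the start.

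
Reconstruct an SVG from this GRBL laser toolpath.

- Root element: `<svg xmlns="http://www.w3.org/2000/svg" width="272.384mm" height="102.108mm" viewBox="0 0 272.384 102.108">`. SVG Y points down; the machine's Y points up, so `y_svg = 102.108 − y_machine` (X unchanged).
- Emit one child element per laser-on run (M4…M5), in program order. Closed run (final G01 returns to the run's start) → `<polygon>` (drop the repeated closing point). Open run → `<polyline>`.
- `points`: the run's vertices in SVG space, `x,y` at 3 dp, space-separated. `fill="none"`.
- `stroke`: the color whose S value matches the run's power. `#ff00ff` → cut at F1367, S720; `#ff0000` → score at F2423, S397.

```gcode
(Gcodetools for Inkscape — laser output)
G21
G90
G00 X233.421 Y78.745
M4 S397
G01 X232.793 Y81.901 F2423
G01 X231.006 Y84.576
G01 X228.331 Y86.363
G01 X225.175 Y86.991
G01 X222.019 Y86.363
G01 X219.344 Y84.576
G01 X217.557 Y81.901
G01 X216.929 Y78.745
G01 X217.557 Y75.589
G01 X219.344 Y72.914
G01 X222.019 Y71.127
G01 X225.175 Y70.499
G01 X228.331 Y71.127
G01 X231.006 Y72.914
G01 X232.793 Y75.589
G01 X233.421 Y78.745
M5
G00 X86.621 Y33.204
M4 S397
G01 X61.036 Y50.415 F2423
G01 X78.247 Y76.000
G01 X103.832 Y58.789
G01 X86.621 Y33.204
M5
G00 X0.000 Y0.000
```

<svg xmlns="http://www.w3.org/2000/svg" width="272.384mm" height="102.108mm" viewBox="0 0 272.384 102.108">
  <polygon points="233.421,23.363 232.793,20.207 231.006,17.532 228.331,15.745 225.175,15.117 222.019,15.745 219.344,17.532 217.557,20.207 216.929,23.363 217.557,26.519 219.344,29.194 222.019,30.981 225.175,31.609 228.331,30.981 231.006,29.194 232.793,26.519" fill="none" stroke="#ff0000"/>
  <polygon points="86.621,68.904 61.036,51.693 78.247,26.108 103.832,43.319" fill="none" stroke="#ff0000"/>
</svg>

y_svg = 102.108 − y_m. Every run uses S397, so all elements get stroke `#ff0000` (score).

[1] closed run; points: 233.421,23.363 232.793,20.207 231.006,17.532 228.331,15.745 225.175,15.117 222.019,15.745 219.344,17.532 217.557,20.207 216.929,23.363 217.557,26.519 219.344,29.194 222.019,30.981 225.175,31.609 228.331,30.981 231.006,29.194 232.793,26.519

[2] closed run; points: 86.621,68.904 61.036,51.693 78.247,26.108 103.832,43.319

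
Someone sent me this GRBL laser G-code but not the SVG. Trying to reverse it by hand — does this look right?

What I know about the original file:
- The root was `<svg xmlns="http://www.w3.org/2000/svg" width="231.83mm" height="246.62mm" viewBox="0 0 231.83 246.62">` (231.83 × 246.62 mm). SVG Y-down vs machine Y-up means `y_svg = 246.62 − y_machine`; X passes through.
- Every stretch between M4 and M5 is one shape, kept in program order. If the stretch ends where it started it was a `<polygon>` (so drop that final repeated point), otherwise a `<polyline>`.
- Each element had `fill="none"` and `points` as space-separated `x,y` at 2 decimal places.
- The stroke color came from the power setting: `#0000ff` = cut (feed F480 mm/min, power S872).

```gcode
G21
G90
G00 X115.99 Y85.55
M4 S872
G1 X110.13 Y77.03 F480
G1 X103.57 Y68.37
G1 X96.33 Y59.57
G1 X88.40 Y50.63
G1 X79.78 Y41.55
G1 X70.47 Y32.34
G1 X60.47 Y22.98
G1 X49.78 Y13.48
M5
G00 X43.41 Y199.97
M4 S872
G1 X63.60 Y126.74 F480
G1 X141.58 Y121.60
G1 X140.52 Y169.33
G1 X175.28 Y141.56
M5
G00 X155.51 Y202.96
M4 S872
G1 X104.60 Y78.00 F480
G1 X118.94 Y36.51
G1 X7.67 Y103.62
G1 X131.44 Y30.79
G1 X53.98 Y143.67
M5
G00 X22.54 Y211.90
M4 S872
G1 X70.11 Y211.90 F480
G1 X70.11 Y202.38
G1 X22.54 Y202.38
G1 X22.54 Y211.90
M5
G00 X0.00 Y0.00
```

Machine Y-up, SVG Y-down with viewBox height 246.62, so y_svg = 246.62 − y_machine; X carries over. Every run uses S872, so all elements get stroke `#0000ff` (cut).

Run 1: The run is open, so emit a `<polyline>` with points (Y-flipped): 115.99,161.07 110.13,169.59 103.57,178.25 96.33,187.05 88.40,195.99 79.78,205.07 70.47,214.28 60.47,223.64 49.78,233.14.

Run 2: The run is open, so emit a `<polyline>` with points (Y-flipped): 43.41,46.65 63.60,119.88 141.58,125.02 140.52,77.29 175.28,105.06.

Run 3: The run is open, so emit a `<polyline>` with points (Y-flipped): 155.51,43.66 104.60,168.62 118.94,210.11 7.67,143.00 131.44,215.83 53.98,102.95.

Run 4: The run returns to its start, so emit a `<polygon>` with points (Y-flipped): 22.54,34.72 70.11,34.72 70.11,44.24 22.54,44.24.

<svg xmlns="http://www.w3.org/2000/svg" width="231.83mm" height="246.62mm" viewBox="0 0 231.83 246.62">
  <polyline points="115.99,161.07 110.13,169.59 103.57,178.25 96.33,187.05 88.40,195.99 79.78,205.07 70.47,214.28 60.47,223.64 49.78,233.14" fill="none" stroke="#0000ff"/>
  <polyline points="43.41,46.65 63.60,119.88 141.58,125.02 140.52,77.29 175.28,105.06" fill="none" stroke="#0000ff"/>
  <polyline points="155.51,43.66 104.60,168.62 118.94,210.11 7.67,143.00 131.44,215.83 53.98,102.95" fill="none" stroke="#0000ff"/>
  <polygon points="22.54,34.72 70.11,34.72 70.11,44.24 22.54,44.24" fill="none" stroke="#0000ff"/>
</svg>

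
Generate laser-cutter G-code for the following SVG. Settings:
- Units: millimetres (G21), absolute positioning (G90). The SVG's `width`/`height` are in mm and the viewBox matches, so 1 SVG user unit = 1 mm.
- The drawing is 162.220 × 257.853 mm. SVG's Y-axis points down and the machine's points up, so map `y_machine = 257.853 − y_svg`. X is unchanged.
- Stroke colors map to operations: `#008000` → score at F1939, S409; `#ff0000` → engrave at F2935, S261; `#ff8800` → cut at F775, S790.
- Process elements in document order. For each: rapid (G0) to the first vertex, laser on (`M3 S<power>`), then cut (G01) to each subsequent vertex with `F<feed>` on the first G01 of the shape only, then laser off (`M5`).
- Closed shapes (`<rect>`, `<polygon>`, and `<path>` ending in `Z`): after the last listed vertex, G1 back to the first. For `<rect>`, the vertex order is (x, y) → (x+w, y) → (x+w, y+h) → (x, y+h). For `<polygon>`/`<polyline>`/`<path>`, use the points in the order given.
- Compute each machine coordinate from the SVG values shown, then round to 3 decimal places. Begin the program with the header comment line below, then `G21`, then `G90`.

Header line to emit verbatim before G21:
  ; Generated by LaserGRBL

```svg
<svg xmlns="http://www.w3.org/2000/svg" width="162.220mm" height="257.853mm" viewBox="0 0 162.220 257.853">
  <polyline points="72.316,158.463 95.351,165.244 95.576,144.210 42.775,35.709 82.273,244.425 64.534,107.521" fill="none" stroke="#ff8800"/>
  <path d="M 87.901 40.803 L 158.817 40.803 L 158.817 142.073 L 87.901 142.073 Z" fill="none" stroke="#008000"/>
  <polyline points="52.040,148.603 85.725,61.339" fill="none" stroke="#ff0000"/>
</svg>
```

; Generated by LaserGRBL
G21
G90
G0 X72.316 Y99.390
M3 S790
G01 X95.351 Y92.609 F775
G01 X95.576 Y113.643
G01 X42.775 Y222.144
G01 X82.273 Y13.428
G01 X64.534 Y150.332
M5
G0 X87.901 Y217.050
M3 S409
G01 X158.817 Y217.050 F1939
G01 X158.817 Y115.780
G01 X87.901 Y115.780
G01 X87.901 Y217.050
M5
G0 X52.040 Y109.250
M3 S261
G01 X85.725 Y196.514 F2935
M5

1 u = 1 mm; y_m = 257.853 − y.

[1] `<polyline>` open polyline, #ff8800→cut S790 F775: (72.316,99.390) → (95.351,92.609) → (95.576,113.643) → (42.775,222.144) → (82.273,13.428) → (64.534,150.332)

[2] `<path>` rectangle, #008000→score S409 F1939: (87.901,217.050) → (158.817,217.050) → (158.817,115.780) → (87.901,115.780) → (87.901,217.050) (closed)

[3] `<polyline>` line segment, #ff0000→engrave S261 F2935: (52.040,109.250) → (85.725,196.514)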